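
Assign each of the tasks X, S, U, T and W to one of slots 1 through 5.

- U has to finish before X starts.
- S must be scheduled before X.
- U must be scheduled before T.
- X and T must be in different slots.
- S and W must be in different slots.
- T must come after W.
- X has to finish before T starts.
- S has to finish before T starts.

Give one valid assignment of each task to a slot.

T -> 3; U -> 1; S -> 1; W -> 2; X -> 2

Checking: W(2) before T(3); S(1) before T(3); X(2) before T(3); U(1) before X(2); U(1) before T(3); S(1) before X(2); X(2) != T(3); S(1) != W(2).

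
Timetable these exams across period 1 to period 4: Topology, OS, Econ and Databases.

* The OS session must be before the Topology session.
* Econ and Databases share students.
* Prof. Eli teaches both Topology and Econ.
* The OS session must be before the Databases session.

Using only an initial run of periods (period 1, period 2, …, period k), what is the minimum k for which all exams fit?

2

The precedence chain requires at least 2 distinct periods.
2 works (last occupied period: period 2): for example OS -> period 1, Topology -> period 2, Databases -> period 2, Econ -> period 1.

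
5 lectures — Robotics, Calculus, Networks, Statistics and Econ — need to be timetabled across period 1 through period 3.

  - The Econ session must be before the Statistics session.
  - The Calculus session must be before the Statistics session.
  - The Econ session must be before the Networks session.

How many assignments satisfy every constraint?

Splitting on Robotics: it can be period 1 (8), period 2 (8), period 3 (8). Listing each branch's schedules as (Calculus, Networks, Statistics, Econ) by period number:
Robotics=period 1: (1,2,2,1) (1,2,3,1) (1,3,2,1) (1,3,3,1) (1,3,3,2) (2,2,3,1) (2,3,3,1) (2,3,3,2) — 8.
Robotics=period 2: (1,2,2,1) (1,2,3,1) (1,3,2,1) (1,3,3,1) (1,3,3,2) (2,2,3,1) (2,3,3,1) (2,3,3,2) — 8.
Robotics=period 3: (1,2,2,1) (1,2,3,1) (1,3,2,1) (1,3,3,1) (1,3,3,2) (2,2,3,1) (2,3,3,1) (2,3,3,2) — 8.
Summing: 8 + 8 + 8 = 24.

24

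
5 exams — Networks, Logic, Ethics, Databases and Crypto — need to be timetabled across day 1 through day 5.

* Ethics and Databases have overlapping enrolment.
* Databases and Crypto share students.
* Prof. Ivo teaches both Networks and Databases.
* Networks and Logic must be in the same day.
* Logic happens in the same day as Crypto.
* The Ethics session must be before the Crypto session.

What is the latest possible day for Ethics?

Downstream work caps Ethics at day 4.
Ethics at day 4 is achievable: Logic=day 5, Crypto=day 5, Databases=day 1, Ethics=day 4, Networks=day 5.

day 4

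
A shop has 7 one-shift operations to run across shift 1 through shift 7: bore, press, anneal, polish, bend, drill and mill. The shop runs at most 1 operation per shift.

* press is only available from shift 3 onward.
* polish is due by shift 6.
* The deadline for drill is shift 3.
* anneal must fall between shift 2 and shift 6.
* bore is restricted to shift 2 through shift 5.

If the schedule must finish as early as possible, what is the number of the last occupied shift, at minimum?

shift 7

With at most 1 per shift and 7 operations, at least 7 shifts are needed.
press can't be placed before shift 3, so the schedule must run through at least shift 3.
7 works (last occupied shift: shift 7): for example drill -> shift 1, bend -> shift 6, polish -> shift 5, mill -> shift 7, bore -> shift 2, press -> shift 3, anneal -> shift 4.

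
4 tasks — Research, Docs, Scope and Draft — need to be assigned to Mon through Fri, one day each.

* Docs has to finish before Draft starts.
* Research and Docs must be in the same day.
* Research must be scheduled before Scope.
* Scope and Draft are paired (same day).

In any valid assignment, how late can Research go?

Thu

Downstream work caps Research at Thu.
Research at Thu is achievable: Research -> Thu, Draft -> Fri, Scope -> Fri, Docs -> Thu.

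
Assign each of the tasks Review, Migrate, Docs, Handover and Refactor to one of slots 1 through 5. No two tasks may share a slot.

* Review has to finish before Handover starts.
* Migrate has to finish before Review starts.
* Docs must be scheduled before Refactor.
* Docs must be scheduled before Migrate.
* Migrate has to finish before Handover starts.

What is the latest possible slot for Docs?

Downstream work caps Docs at 2.
Docs at 1 is achievable: Migrate=2; Review=3; Refactor=5; Docs=1; Handover=4.
Nothing later works — the capacity limit rule out every slot after 1.

1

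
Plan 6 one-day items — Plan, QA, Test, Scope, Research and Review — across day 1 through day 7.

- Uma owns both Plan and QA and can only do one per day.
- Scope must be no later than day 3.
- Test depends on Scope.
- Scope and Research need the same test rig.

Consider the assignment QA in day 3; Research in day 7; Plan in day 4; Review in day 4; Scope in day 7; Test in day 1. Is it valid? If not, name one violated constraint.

Invalid. Test depends on Scope.

Test depends on Scope — violated.
Uma owns both Plan and QA and can only do one per day — holds.
Scope must be no later than day 3 — violated.
Scope and Research need the same test rig — violated.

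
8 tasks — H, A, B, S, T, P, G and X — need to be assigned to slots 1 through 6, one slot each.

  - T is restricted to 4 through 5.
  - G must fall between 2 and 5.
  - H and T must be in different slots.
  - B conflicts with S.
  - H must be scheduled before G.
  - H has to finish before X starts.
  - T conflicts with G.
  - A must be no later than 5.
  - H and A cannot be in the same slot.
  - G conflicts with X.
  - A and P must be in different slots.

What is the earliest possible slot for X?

2

Precedence pushes X to at least 2.
X at 2 is achievable: T=4; A=2; P=1; B=1; H=1; X=2; S=2; G=3.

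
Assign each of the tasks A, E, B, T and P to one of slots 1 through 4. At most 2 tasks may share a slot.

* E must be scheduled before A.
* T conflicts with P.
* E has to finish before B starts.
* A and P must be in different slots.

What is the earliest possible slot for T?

1

T at 1 is achievable: E -> 1; P -> 3; T -> 1; A -> 2; B -> 2.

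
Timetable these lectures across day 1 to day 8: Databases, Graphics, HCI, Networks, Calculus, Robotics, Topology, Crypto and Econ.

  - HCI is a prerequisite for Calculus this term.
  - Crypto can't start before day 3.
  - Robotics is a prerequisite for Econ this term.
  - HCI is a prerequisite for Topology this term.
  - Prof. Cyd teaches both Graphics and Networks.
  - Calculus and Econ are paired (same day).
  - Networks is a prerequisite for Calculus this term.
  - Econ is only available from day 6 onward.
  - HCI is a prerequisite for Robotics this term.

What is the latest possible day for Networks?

day 7

Downstream work caps Networks at day 7.
Networks at day 7 is achievable: Econ=day 8, HCI=day 1, Topology=day 2, Databases=day 1, Calculus=day 8, Crypto=day 3, Networks=day 7, Graphics=day 1, Robotics=day 2.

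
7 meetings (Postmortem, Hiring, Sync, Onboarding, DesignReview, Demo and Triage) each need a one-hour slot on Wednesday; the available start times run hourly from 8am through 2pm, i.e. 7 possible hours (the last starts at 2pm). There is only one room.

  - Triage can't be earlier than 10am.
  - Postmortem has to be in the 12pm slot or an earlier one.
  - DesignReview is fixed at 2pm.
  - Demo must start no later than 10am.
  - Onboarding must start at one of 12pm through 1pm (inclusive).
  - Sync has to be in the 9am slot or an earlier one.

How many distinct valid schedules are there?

34

Splitting on Postmortem: it can be 8am (4), 9am (4), 10am (8), 11am (12), 12pm (6). Listing each branch's schedules as (Hiring, Sync, Onboarding, DesignReview, Demo, Triage):
Postmortem=8am: (11am,9am,12pm,2pm,10am,1pm) (11am,9am,1pm,2pm,10am,12pm) (12pm,9am,1pm,2pm,10am,11am) (1pm,9am,12pm,2pm,10am,11am) — 4.
Postmortem=9am: (11am,8am,12pm,2pm,10am,1pm) (11am,8am,1pm,2pm,10am,12pm) (12pm,8am,1pm,2pm,10am,11am) (1pm,8am,12pm,2pm,10am,11am) — 4.
Postmortem=10am: (11am,8am,12pm,2pm,9am,1pm) (11am,8am,1pm,2pm,9am,12pm) (11am,9am,12pm,2pm,8am,1pm) (11am,9am,1pm,2pm,8am,12pm) (12pm,8am,1pm,2pm,9am,11am) (12pm,9am,1pm,2pm,8am,11am) (1pm,8am,12pm,2pm,9am,11am) (1pm,9am,12pm,2pm,8am,11am) — 8.
Postmortem=11am: (8am,9am,12pm,2pm,10am,1pm) (8am,9am,1pm,2pm,10am,12pm) (9am,8am,12pm,2pm,10am,1pm) (9am,8am,1pm,2pm,10am,12pm) (10am,8am,12pm,2pm,9am,1pm) (10am,8am,1pm,2pm,9am,12pm) (10am,9am,12pm,2pm,8am,1pm) (10am,9am,1pm,2pm,8am,12pm) (12pm,8am,1pm,2pm,9am,10am) (12pm,9am,1pm,2pm,8am,10am) (1pm,8am,12pm,2pm,9am,10am) (1pm,9am,12pm,2pm,8am,10am) — 12.
Postmortem=12pm: (8am,9am,1pm,2pm,10am,11am) (9am,8am,1pm,2pm,10am,11am) (10am,8am,1pm,2pm,9am,11am) (10am,9am,1pm,2pm,8am,11am) (11am,8am,1pm,2pm,9am,10am) (11am,9am,1pm,2pm,8am,10am) — 6.
Summing: 4 + 4 + 8 + 12 + 6 = 34.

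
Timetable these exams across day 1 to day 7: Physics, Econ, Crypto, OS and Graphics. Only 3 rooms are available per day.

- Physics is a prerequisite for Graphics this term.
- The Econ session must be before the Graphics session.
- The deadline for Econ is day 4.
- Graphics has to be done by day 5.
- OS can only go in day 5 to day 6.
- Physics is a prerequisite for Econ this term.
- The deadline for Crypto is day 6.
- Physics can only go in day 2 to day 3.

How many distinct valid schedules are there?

48

Splitting on Physics: it can be day 2 (36), day 3 (12). Listing each branch's schedules as (Econ, Crypto, OS, Graphics) by day number:
Physics=day 2: (3,1,5,4) (3,1,5,5) (3,1,6,4) (3,1,6,5) (3,2,5,4) (3,2,5,5) (3,2,6,4) (3,2,6,5) (3,3,5,4) (3,3,5,5) (3,3,6,4) (3,3,6,5) (3,4,5,4) (3,4,5,5) (3,4,6,4) (3,4,6,5) (3,5,5,4) (3,5,5,5) (3,5,6,4) (3,5,6,5) (3,6,5,4) (3,6,5,5) (3,6,6,4) (3,6,6,5) (4,1,5,5) (4,1,6,5) (4,2,5,5) (4,2,6,5) (4,3,5,5) (4,3,6,5) (4,4,5,5) (4,4,6,5) (4,5,5,5) (4,5,6,5) (4,6,5,5) (4,6,6,5) — 36.
Physics=day 3: (4,1,5,5) (4,1,6,5) (4,2,5,5) (4,2,6,5) (4,3,5,5) (4,3,6,5) (4,4,5,5) (4,4,6,5) (4,5,5,5) (4,5,6,5) (4,6,5,5) (4,6,6,5) — 12.
Summing: 36 + 12 = 48.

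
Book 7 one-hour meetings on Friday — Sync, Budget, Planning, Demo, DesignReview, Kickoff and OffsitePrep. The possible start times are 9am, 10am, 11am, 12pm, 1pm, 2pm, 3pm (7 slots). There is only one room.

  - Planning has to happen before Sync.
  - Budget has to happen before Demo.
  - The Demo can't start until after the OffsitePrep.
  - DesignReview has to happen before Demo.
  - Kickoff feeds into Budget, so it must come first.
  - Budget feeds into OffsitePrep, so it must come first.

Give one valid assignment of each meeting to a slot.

DesignReview=12pm, Kickoff=9am, Sync=3pm, Planning=2pm, OffsitePrep=11am, Budget=10am, Demo=1pm

Checking: Kickoff(9am) before Budget(10am); Planning(2pm) before Sync(3pm); Budget(10am) before OffsitePrep(11am); Budget(10am) before Demo(1pm); OffsitePrep(11am) before Demo(1pm); DesignReview(12pm) before Demo(1pm); max 1 per slot (cap 1).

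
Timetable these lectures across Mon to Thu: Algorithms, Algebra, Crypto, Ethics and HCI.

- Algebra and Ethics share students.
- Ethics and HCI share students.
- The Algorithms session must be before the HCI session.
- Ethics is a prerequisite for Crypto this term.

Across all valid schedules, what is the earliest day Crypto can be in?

Precedence pushes Crypto to at least Tue.
Crypto at Tue is achievable: Crypto in Tue, Algebra in Tue, Algorithms in Mon, HCI in Tue, Ethics in Mon.

Tue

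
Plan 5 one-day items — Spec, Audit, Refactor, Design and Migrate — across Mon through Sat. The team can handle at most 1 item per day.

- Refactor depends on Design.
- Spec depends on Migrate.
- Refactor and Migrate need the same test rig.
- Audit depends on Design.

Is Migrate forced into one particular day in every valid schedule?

No

Migrate can be Mon (e.g. Migrate=Mon; Refactor=Fri; Design=Tue; Audit=Thu; Spec=Wed) or Tue (e.g. Migrate in Tue; Refactor in Fri; Spec in Wed; Design in Mon; Audit in Thu).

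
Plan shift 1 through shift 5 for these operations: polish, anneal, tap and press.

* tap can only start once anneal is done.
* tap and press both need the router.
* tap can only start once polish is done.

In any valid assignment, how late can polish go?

Downstream work caps polish at shift 4.
polish at shift 4 is achievable: polish in shift 4, press in shift 1, tap in shift 5, anneal in shift 1.

shift 4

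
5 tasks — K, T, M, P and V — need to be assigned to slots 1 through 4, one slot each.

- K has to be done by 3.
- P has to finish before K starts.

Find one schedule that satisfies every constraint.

T -> 1, M -> 1, K -> 2, V -> 1, P -> 1

Checking: P(1) before K(2); K=2 in [1,3].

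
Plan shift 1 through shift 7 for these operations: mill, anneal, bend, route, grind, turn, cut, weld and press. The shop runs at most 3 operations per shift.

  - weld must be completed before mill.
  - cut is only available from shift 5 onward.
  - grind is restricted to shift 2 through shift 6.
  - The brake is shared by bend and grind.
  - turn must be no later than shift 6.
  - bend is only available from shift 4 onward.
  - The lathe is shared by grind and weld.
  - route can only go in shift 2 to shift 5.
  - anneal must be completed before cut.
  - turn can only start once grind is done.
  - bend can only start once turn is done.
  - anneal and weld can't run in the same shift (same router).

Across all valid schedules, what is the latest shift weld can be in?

shift 6

Downstream work caps weld at shift 6.
weld at shift 6 is achievable: weld=shift 6, cut=shift 5, turn=shift 3, grind=shift 2, press=shift 1, bend=shift 4, anneal=shift 1, mill=shift 7, route=shift 2.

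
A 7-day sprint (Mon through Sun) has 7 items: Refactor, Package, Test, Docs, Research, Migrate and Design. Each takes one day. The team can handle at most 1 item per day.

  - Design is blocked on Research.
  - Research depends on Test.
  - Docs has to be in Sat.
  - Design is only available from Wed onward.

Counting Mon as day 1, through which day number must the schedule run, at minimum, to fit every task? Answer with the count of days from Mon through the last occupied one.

7

The precedence chain requires at least 3 distinct days.
With at most 1 per day and 7 tasks, at least 7 days are needed.
Docs can't be placed before Sat — that is day 6 counting from Mon — so the schedule must run through at least 6 days.
7 works (last occupied day: Sun): for example Migrate=Sun, Research=Tue, Refactor=Thu, Design=Wed, Package=Fri, Test=Mon, Docs=Sat.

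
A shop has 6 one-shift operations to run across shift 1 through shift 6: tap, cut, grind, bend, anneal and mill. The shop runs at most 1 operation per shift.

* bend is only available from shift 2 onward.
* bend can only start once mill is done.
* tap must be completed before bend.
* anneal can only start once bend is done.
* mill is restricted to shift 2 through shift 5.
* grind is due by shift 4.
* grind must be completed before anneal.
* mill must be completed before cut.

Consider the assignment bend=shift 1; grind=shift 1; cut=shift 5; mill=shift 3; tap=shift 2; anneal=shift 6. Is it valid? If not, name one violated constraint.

mill must be completed before cut — holds.
The shop runs at most 1 operation per shift — violated.
anneal can only start once bend is done — holds.
grind must be completed before anneal — holds.
bend can only start once mill is done — violated.
bend is only available from shift 2 onward — violated.
mill is restricted to shift 2 through shift 5 — holds.
grind is due by shift 4 — holds.
tap must be completed before bend — violated.

Invalid. bend is only available from shift 2 onward.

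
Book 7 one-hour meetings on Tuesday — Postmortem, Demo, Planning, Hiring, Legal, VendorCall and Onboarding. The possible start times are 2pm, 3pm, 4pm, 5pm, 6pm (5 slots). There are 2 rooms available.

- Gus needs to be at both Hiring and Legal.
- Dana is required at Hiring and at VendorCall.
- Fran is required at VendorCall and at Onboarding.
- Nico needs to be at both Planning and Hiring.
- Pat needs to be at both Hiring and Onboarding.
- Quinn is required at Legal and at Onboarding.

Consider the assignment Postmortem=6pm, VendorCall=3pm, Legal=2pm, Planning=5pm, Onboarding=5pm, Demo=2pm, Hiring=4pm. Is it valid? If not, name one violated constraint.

Yes, all constraints hold

There are 2 rooms available — holds.
Gus needs to be at both Hiring and Legal — holds.
Dana is required at Hiring and at VendorCall — holds.
Fran is required at VendorCall and at Onboarding — holds.
Quinn is required at Legal and at Onboarding — holds.
Pat needs to be at both Hiring and Onboarding — holds.
Nico needs to be at both Planning and Hiring — holds.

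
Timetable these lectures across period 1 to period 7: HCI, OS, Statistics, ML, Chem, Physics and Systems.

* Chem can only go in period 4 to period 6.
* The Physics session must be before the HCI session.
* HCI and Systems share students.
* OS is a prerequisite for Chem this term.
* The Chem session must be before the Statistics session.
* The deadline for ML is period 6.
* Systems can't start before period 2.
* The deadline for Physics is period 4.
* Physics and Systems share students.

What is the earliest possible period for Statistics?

Precedence pushes Statistics to at least period 5.
Statistics at period 5 is achievable: Statistics -> period 5; OS -> period 1; HCI -> period 3; Chem -> period 4; Systems -> period 2; Physics -> period 1; ML -> period 1.

period 5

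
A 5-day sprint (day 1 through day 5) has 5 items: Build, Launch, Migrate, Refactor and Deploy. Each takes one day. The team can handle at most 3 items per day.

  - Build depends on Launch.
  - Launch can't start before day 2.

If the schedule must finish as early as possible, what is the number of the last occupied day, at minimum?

The precedence chain requires at least 2 distinct days.
With at most 3 per day and 5 tasks, at least 2 days are needed.
Propagating the time windows through the other constraints, Build can't land before day 3, so the schedule must run through at least day 3.
3 works (last occupied day: day 3): for example Build in day 3; Launch in day 2; Migrate in day 1; Refactor in day 1; Deploy in day 1.

day 3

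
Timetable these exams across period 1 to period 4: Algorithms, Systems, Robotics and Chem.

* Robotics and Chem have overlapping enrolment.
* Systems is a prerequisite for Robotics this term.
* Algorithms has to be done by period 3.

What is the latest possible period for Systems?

period 3

Downstream work caps Systems at period 3.
Systems at period 3 is achievable: Chem in period 1, Systems in period 3, Robotics in period 4, Algorithms in period 1.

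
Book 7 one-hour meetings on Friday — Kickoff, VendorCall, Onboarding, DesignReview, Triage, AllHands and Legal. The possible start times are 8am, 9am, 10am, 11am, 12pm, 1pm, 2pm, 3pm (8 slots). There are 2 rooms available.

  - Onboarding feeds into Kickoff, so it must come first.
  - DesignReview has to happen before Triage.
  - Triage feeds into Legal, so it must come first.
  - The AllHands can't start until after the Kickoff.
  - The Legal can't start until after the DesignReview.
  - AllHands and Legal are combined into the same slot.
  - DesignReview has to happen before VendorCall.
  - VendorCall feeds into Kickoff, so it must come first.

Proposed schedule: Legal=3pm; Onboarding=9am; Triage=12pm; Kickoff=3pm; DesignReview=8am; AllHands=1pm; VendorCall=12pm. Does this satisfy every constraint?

No. The AllHands can't start until after the Kickoff is not satisfied.

Onboarding feeds into Kickoff, so it must come first — holds.
DesignReview has to happen before Triage — holds.
AllHands and Legal are combined into the same slot — violated.
The Legal can't start until after the DesignReview — holds.
DesignReview has to happen before VendorCall — holds.
VendorCall feeds into Kickoff, so it must come first — holds.
The AllHands can't start until after the Kickoff — violated.
There are 2 rooms available — holds.
Triage feeds into Legal, so it must come first — holds.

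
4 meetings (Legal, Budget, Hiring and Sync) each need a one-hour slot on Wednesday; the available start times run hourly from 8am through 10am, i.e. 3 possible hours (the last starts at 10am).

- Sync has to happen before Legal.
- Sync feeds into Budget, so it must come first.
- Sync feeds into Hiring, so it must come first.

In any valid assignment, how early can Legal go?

Precedence pushes Legal to at least 9am.
Legal at 9am is achievable: Legal -> 9am, Budget -> 9am, Hiring -> 9am, Sync -> 8am.

9am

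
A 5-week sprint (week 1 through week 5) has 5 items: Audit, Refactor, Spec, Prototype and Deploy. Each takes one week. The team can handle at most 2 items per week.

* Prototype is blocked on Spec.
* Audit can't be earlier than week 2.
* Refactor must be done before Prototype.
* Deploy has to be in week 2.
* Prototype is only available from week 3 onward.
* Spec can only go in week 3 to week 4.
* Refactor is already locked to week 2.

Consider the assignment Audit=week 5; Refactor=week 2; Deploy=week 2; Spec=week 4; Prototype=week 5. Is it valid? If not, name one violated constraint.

The team can handle at most 2 items per week — holds.
Spec can only go in week 3 to week 4 — holds.
Refactor is already locked to week 2 — holds.
Prototype is blocked on Spec — holds.
Prototype is only available from week 3 onward — holds.
Refactor must be done before Prototype — holds.
Deploy has to be in week 2 — holds.
Audit can't be earlier than week 2 — holds.

Yes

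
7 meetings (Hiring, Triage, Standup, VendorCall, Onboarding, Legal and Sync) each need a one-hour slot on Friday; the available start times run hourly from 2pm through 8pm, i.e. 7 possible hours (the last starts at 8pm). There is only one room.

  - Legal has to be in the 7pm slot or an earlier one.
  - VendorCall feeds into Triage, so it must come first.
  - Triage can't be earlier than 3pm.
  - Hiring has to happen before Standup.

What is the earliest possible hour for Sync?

2pm

Sync at 2pm is achievable: Standup=7pm, Triage=4pm, Hiring=6pm, VendorCall=3pm, Sync=2pm, Onboarding=8pm, Legal=5pm.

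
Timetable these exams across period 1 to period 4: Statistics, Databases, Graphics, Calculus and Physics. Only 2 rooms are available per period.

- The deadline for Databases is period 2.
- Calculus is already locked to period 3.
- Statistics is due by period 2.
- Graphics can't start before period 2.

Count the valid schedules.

33

Splitting on Statistics: it can be period 1 (18), period 2 (15). Listing each branch's schedules as (Databases, Graphics, Calculus, Physics) by period number:
Statistics=period 1: (1,2,3,2) (1,2,3,3) (1,2,3,4) (1,3,3,2) (1,3,3,4) (1,4,3,2) (1,4,3,3) (1,4,3,4) (2,2,3,1) (2,2,3,3) (2,2,3,4) (2,3,3,1) (2,3,3,2) (2,3,3,4) (2,4,3,1) (2,4,3,2) (2,4,3,3) (2,4,3,4) — 18.
Statistics=period 2: (1,2,3,1) (1,2,3,3) (1,2,3,4) (1,3,3,1) (1,3,3,2) (1,3,3,4) (1,4,3,1) (1,4,3,2) (1,4,3,3) (1,4,3,4) (2,3,3,1) (2,3,3,4) (2,4,3,1) (2,4,3,3) (2,4,3,4) — 15.
Summing: 18 + 15 = 33.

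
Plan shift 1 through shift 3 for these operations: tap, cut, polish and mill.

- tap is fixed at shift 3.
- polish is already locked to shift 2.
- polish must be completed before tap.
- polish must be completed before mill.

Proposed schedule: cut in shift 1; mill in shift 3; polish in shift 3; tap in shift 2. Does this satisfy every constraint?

No — it violates: polish must be completed before tap

polish is already locked to shift 2 — violated.
polish must be completed before tap — violated.
tap is fixed at shift 3 — violated.
polish must be completed before mill — violated.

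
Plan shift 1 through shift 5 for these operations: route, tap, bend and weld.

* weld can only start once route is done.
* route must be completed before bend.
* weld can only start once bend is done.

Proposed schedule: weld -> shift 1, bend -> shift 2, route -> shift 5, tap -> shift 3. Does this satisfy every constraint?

No — it violates: weld can only start once route is done

weld can only start once route is done — violated.
route must be completed before bend — violated.
weld can only start once bend is done — violated.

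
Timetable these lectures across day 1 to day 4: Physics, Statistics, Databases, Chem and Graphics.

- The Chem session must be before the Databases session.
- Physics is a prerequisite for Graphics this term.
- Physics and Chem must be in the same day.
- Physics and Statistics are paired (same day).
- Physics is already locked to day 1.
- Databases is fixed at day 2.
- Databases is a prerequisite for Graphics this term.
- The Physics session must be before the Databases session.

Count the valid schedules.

Enumerating: Graphics in day 3, Statistics in day 1, Databases in day 2, Chem in day 1, Physics in day 1 | Statistics=day 1; Databases=day 2; Physics=day 1; Graphics=day 4; Chem=day 1.

2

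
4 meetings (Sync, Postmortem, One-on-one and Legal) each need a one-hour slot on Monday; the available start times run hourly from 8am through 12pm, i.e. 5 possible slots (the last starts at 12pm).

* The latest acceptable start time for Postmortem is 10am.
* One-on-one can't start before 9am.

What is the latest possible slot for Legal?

12pm

Legal at 12pm is achievable: Sync -> 8am; Postmortem -> 8am; One-on-one -> 9am; Legal -> 12pm.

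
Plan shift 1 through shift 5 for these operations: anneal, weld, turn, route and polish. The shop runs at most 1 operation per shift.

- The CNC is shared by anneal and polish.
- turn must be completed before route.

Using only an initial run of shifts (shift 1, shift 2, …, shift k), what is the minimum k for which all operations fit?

The precedence chain requires at least 2 distinct shifts.
With at most 1 per shift and 5 operations, at least 5 shifts are needed.
5 works (last occupied shift: shift 5): for example turn -> shift 1; route -> shift 2; polish -> shift 5; anneal -> shift 3; weld -> shift 4.

5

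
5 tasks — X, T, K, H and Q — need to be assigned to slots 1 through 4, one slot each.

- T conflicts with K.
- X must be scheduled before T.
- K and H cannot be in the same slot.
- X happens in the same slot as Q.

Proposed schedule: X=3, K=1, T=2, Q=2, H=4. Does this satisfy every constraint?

No — it violates: X must be scheduled before T

K and H cannot be in the same slot — holds.
X must be scheduled before T — violated.
X happens in the same slot as Q — violated.
T conflicts with K — holds.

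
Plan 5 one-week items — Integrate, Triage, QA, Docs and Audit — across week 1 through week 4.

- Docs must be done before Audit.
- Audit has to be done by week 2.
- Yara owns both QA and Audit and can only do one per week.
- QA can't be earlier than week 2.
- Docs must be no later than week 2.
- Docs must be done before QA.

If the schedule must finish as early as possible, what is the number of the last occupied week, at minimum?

3

The precedence chain requires at least 2 distinct weeks.
Could 2 weeks be enough, i.e. nothing placed later than week 2? No: QA's window within 2 weeks is {week 2}; Docs's window within 2 weeks is {week 1, week 2}; Audit's window within 2 weeks is {week 1, week 2}; Audit must come after Docs (at week 1 or later) → {week 2}; Audit can't share with QA (week 2) → nothing is left.
So 2 weeks is not enough.
3 works (last occupied week: week 3): for example Audit=week 2; Integrate=week 1; QA=week 3; Docs=week 1; Triage=week 1.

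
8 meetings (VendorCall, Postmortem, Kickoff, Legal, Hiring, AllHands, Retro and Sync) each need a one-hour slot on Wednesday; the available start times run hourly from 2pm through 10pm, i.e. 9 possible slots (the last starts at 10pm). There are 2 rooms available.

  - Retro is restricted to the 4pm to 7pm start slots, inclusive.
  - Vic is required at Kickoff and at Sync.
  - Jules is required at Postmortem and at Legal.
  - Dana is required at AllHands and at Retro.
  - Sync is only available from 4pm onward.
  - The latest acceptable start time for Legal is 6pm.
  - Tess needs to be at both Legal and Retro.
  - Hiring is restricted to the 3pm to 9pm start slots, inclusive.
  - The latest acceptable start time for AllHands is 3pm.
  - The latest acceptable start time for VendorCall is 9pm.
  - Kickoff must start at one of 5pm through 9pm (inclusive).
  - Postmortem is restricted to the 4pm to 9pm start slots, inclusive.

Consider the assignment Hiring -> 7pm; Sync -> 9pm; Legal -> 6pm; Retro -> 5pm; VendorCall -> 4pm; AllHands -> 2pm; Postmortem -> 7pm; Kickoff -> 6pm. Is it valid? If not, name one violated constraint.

Valid

Vic is required at Kickoff and at Sync — holds.
The latest acceptable start time for VendorCall is 9pm — holds.
Hiring is restricted to the 3pm to 9pm start slots, inclusive — holds.
Dana is required at AllHands and at Retro — holds.
Postmortem is restricted to the 4pm to 9pm start slots, inclusive — holds.
Kickoff must start at one of 5pm through 9pm (inclusive) — holds.
The latest acceptable start time for Legal is 6pm — holds.
There are 2 rooms available — holds.
Retro is restricted to the 4pm to 7pm start slots, inclusive — holds.
Tess needs to be at both Legal and Retro — holds.
Jules is required at Postmortem and at Legal — holds.
The latest acceptable start time for AllHands is 3pm — holds.
Sync is only available from 4pm onward — holds.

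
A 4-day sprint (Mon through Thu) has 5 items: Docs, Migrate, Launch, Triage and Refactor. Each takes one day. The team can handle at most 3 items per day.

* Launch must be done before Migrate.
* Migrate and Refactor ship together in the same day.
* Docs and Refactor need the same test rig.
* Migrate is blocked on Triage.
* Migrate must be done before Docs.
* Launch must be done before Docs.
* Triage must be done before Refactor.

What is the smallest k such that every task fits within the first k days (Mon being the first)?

3

The precedence chain requires at least 3 distinct days.
With at most 3 per day and 5 tasks, at least 2 days are needed.
3 works (last occupied day: Wed): for example Migrate -> Tue, Triage -> Mon, Docs -> Wed, Refactor -> Tue, Launch -> Mon.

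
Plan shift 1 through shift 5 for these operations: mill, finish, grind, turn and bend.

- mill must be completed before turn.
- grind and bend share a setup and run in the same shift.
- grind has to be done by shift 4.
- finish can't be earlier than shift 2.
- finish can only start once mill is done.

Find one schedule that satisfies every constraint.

turn in shift 2, bend in shift 1, grind in shift 1, mill in shift 1, finish in shift 2

Checking: mill(shift 1) before finish(shift 2); mill(shift 1) before turn(shift 2); grind = bend = shift 1; finish=shift 2 in [shift 2,shift 5]; grind=shift 1 in [shift 1,shift 4].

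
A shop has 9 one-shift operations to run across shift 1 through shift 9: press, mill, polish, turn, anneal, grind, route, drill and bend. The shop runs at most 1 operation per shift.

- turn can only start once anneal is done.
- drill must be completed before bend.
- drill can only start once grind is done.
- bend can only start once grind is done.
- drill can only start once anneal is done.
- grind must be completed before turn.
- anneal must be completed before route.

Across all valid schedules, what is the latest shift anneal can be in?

Downstream work caps anneal at shift 7.
anneal at shift 5 is achievable: press=shift 2, route=shift 9, grind=shift 1, drill=shift 6, polish=shift 4, mill=shift 3, anneal=shift 5, bend=shift 8, turn=shift 7.
Nothing later works — the capacity limit rule out every shift after shift 5.

shift 5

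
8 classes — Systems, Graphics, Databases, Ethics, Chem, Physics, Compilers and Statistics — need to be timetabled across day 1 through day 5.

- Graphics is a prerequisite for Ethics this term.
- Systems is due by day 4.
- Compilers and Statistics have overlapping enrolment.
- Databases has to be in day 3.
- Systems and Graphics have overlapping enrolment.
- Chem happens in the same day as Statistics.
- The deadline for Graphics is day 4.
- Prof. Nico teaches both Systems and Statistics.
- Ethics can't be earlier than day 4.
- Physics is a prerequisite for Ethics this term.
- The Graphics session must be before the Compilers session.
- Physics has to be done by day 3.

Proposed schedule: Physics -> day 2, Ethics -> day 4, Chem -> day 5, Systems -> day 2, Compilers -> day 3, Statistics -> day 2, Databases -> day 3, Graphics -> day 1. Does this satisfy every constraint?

The deadline for Graphics is day 4 — holds.
Systems and Graphics have overlapping enrolment — holds.
Systems is due by day 4 — holds.
Databases has to be in day 3 — holds.
Compilers and Statistics have overlapping enrolment — holds.
Prof. Nico teaches both Systems and Statistics — violated.
Chem happens in the same day as Statistics — violated.
Graphics is a prerequisite for Ethics this term — holds.
Physics is a prerequisite for Ethics this term — holds.
Ethics can't be earlier than day 4 — holds.
Physics has to be done by day 3 — holds.
The Graphics session must be before the Compilers session — holds.

No. Prof. Nico teaches both Systems and Statistics is not satisfied.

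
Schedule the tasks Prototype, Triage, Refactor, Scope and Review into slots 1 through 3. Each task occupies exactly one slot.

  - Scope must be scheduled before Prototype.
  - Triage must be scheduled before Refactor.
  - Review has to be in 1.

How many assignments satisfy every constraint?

9

Splitting on Prototype: it can be 2 (3), 3 (6). Listing each branch's schedules as (Triage, Refactor, Scope, Review):
Prototype=2: (1,2,1,1) (1,3,1,1) (2,3,1,1) — 3.
Prototype=3: (1,2,1,1) (1,2,2,1) (1,3,1,1) (1,3,2,1) (2,3,1,1) (2,3,2,1) — 6.
Summing: 3 + 6 = 9.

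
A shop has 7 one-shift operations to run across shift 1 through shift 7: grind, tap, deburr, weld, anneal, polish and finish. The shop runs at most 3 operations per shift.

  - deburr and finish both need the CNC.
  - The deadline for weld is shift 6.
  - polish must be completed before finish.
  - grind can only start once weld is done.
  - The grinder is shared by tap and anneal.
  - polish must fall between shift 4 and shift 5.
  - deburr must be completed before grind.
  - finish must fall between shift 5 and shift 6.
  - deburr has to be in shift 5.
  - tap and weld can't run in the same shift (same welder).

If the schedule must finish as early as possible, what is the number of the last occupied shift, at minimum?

The precedence chain requires at least 2 distinct shifts.
With at most 3 per shift and 7 operations, at least 3 shifts are needed.
Propagating the time windows through the other constraints, grind can't land before shift 6, so the schedule must run through at least shift 6.
6 works (last occupied shift: shift 6): for example anneal=shift 1; polish=shift 4; tap=shift 2; deburr=shift 5; finish=shift 6; weld=shift 1; grind=shift 6.

shift 6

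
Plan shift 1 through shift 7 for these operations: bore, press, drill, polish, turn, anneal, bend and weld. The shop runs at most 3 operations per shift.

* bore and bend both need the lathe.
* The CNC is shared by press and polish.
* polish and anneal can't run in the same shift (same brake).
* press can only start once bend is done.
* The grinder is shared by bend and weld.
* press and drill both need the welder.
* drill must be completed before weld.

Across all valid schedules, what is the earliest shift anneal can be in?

shift 1

anneal at shift 1 is achievable: weld in shift 2; bend in shift 1; press in shift 2; bore in shift 2; polish in shift 3; turn in shift 3; anneal in shift 1; drill in shift 1.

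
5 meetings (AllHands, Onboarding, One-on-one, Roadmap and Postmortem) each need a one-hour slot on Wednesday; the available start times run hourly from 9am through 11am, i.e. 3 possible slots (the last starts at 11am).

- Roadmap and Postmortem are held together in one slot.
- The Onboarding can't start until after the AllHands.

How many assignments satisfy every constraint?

27

Splitting on AllHands: it can be 9am (18), 10am (9). Listing each branch's schedules as (Onboarding, One-on-one, Roadmap, Postmortem):
AllHands=9am: (10am,9am,9am,9am) (10am,9am,10am,10am) (10am,9am,11am,11am) (10am,10am,9am,9am) (10am,10am,10am,10am) (10am,10am,11am,11am) (10am,11am,9am,9am) (10am,11am,10am,10am) (10am,11am,11am,11am) (11am,9am,9am,9am) (11am,9am,10am,10am) (11am,9am,11am,11am) (11am,10am,9am,9am) (11am,10am,10am,10am) (11am,10am,11am,11am) (11am,11am,9am,9am) (11am,11am,10am,10am) (11am,11am,11am,11am) — 18.
AllHands=10am: (11am,9am,9am,9am) (11am,9am,10am,10am) (11am,9am,11am,11am) (11am,10am,9am,9am) (11am,10am,10am,10am) (11am,10am,11am,11am) (11am,11am,9am,9am) (11am,11am,10am,10am) (11am,11am,11am,11am) — 9.
Summing: 18 + 9 = 27.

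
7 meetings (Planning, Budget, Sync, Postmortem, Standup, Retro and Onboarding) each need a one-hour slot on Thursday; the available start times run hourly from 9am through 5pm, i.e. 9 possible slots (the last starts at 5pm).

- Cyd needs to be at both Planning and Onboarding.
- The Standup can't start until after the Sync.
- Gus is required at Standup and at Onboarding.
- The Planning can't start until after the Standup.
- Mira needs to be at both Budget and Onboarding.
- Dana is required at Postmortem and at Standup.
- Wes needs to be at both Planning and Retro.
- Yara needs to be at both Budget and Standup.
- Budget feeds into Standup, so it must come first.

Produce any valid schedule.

Sync in 9am; Retro in 9am; Budget in 9am; Onboarding in 12pm; Planning in 11am; Standup in 10am; Postmortem in 9am

Checking: Sync(9am) before Standup(10am); Budget(9am) before Standup(10am); Standup(10am) before Planning(11am); Postmortem(9am) != Standup(10am); Standup(10am) != Onboarding(12pm); Budget(9am) != Standup(10am); Planning(11am) != Onboarding(12pm); Planning(11am) != Retro(9am); Budget(9am) != Onboarding(12pm).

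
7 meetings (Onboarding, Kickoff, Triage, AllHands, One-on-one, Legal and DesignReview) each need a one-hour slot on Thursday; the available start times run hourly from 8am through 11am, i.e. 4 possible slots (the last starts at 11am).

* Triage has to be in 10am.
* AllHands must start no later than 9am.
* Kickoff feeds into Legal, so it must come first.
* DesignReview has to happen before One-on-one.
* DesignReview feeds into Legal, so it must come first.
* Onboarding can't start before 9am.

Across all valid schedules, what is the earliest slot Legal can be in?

9am

Precedence pushes Legal to at least 9am.
Legal at 9am is achievable: Legal=9am; Kickoff=8am; AllHands=8am; Triage=10am; Onboarding=9am; One-on-one=9am; DesignReview=8am.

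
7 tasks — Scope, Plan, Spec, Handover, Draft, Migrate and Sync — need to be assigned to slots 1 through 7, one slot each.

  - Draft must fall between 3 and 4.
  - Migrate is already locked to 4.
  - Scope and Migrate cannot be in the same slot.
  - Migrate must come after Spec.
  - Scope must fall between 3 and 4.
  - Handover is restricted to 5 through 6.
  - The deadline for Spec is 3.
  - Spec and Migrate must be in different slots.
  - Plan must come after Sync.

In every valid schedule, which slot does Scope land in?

Scope's window is 3–4.
Migrate is fixed at 4, and Scope can't share a slot with Migrate.
So Scope must be 3.

3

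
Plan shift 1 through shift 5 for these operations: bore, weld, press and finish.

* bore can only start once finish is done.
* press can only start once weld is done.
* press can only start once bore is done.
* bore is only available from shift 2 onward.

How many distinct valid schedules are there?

Splitting on bore: it can be shift 2 (9), shift 3 (14), shift 4 (12). Listing each branch's schedules as (weld, press, finish) by shift number:
bore=shift 2: (1,3,1) (1,4,1) (1,5,1) (2,3,1) (2,4,1) (2,5,1) (3,4,1) (3,5,1) (4,5,1) — 9.
bore=shift 3: (1,4,1) (1,4,2) (1,5,1) (1,5,2) (2,4,1) (2,4,2) (2,5,1) (2,5,2) (3,4,1) (3,4,2) (3,5,1) (3,5,2) (4,5,1) (4,5,2) — 14.
bore=shift 4: (1,5,1) (1,5,2) (1,5,3) (2,5,1) (2,5,2) (2,5,3) (3,5,1) (3,5,2) (3,5,3) (4,5,1) (4,5,2) (4,5,3) — 12.
Summing: 9 + 14 + 12 = 35.

35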